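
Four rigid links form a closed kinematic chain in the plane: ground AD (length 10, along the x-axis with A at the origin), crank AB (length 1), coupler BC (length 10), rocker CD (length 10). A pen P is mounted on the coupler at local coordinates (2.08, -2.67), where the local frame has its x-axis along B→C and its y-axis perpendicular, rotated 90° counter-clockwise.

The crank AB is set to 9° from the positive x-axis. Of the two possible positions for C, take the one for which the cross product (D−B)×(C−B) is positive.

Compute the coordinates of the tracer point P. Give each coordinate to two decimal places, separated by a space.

4.32 0.75

A=(0,0), D=(10.00,0)
B = A + 1.00·(cos9°, sin9°) = (0.9877, 0.1564)
|BD| = 9.0137
circle(B,10.00) ∩ circle(D,10.00): a=4.5068, h=8.9268
  candidates: C₊=(5.6488,9.0037) cross=80.464; C₋=(5.3389,-8.8473) cross=-80.464
  mode + wants cross > 0 → take C=(5.6488,9.0037) (cross=80.464)
ex = (C−B)/|BC| = (0.4661,0.8847); ey = (-0.8847,0.4661)
P = B + 2.08·ex + -2.67·ey = (4.3194,0.7522)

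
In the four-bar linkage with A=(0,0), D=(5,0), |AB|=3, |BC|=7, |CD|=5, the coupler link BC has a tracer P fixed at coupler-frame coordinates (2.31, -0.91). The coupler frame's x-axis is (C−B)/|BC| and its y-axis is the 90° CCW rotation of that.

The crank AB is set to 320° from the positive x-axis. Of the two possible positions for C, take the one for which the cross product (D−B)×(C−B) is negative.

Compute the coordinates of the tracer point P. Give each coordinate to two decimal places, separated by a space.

4.51 -3.06

A=(0,0), D=(5.00,0)
B = A + 3.00·(cos320°, sin320°) = (2.2981, -1.9284)
|BD| = 3.3194
circle(B,7.00) ∩ circle(D,5.00): a=5.2748, h=4.6018
  candidates: C₊=(3.9182,4.8816) cross=15.275; C₋=(9.2649,-2.6097) cross=-15.275
  mode - wants cross < 0 → take C=(9.2649,-2.6097) (cross=-15.275)
ex = (C−B)/|BC| = (0.9953,-0.0973); ey = (0.0973,0.9953)
P = B + 2.31·ex + -0.91·ey = (4.5086,-3.0589)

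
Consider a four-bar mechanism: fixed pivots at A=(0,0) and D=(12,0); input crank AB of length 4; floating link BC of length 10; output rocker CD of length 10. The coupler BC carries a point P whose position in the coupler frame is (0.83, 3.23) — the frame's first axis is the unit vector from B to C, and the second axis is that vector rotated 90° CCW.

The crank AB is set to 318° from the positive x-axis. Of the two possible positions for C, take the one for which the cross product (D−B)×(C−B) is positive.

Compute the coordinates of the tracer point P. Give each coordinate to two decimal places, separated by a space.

A=(0,0), D=(12.00,0)
B = A + 4.00·(cos318°, sin318°) = (2.9726, -2.6765)
|BD| = 9.4158
circle(B,10.00) ∩ circle(D,10.00): a=4.7079, h=8.8224
  candidates: C₊=(4.9784,7.1202) cross=83.071; C₋=(9.9941,-9.7968) cross=-83.071
  mode + wants cross > 0 → take C=(4.9784,7.1202) (cross=83.071)
ex = (C−B)/|BC| = (0.2006,0.9797); ey = (-0.9797,0.2006)
P = B + 0.83·ex + 3.23·ey = (-0.0253,-1.2155)

-0.03 -1.22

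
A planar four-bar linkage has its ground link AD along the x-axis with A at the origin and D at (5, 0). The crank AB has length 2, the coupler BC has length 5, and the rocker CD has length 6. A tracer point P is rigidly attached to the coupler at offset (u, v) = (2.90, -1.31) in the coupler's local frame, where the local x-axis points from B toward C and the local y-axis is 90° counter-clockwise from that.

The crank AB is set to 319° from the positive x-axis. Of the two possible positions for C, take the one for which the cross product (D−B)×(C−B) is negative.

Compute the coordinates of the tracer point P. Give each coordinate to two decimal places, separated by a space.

A=(0,0), D=(5.00,0)
B = A + 2.00·(cos319°, sin319°) = (1.5094, -1.3121)
|BD| = 3.7290
circle(B,5.00) ∩ circle(D,6.00): a=0.3896, h=4.9848
  candidates: C₊=(0.1202,3.4910) cross=18.589; C₋=(3.6281,-5.8411) cross=-18.589
  mode - wants cross < 0 → take C=(3.6281,-5.8411) (cross=-18.589)
ex = (C−B)/|BC| = (0.4237,-0.9058); ey = (0.9058,0.4237)
P = B + 2.90·ex + -1.31·ey = (1.5517,-4.4940)

1.55 -4.49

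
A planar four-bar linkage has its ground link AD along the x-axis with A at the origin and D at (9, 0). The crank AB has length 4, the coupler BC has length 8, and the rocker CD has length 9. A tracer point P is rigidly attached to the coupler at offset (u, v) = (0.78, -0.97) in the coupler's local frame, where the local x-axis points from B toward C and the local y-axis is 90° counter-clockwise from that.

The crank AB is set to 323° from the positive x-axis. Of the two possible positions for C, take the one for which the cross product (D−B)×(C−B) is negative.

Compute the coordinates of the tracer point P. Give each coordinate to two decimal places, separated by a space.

2.86 -3.61

A=(0,0), D=(9.00,0)
B = A + 4.00·(cos323°, sin323°) = (3.1945, -2.4073)
|BD| = 6.2848
circle(B,8.00) ∩ circle(D,9.00): a=1.7899, h=7.7972
  candidates: C₊=(1.8614,5.4809) cross=49.004; C₋=(7.8345,-8.9242) cross=-49.004
  mode - wants cross < 0 → take C=(7.8345,-8.9242) (cross=-49.004)
ex = (C−B)/|BC| = (0.5800,-0.8146); ey = (0.8146,0.5800)
P = B + 0.78·ex + -0.97·ey = (2.8568,-3.6053)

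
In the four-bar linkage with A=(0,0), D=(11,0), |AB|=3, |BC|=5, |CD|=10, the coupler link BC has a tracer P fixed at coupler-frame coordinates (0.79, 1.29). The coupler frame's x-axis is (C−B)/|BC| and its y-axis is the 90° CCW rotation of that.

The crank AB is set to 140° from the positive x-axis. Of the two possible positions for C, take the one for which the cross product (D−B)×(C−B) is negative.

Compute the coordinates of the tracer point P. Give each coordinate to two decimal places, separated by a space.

-0.82 2.24

A=(0,0), D=(11.00,0)
B = A + 3.00·(cos140°, sin140°) = (-2.2981, 1.9284)
|BD| = 13.4372
circle(B,5.00) ∩ circle(D,10.00): a=3.9279, h=3.0939
  candidates: C₊=(2.0331,4.4265) cross=41.573; C₋=(1.1451,-1.6972) cross=-41.573
  mode - wants cross < 0 → take C=(1.1451,-1.6972) (cross=-41.573)
ex = (C−B)/|BC| = (0.6886,-0.7251); ey = (0.7251,0.6886)
P = B + 0.79·ex + 1.29·ey = (-0.8187,2.2439)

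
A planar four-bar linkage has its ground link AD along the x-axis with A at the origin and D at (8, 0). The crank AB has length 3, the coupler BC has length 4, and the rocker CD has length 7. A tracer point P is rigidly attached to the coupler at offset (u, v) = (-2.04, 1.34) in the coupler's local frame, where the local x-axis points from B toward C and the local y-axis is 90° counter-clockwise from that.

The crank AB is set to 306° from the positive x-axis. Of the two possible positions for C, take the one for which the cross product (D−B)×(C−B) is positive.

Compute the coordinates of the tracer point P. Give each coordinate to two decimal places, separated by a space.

A=(0,0), D=(8.00,0)
B = A + 3.00·(cos306°, sin306°) = (1.7634, -2.4271)
|BD| = 6.6923
circle(B,4.00) ∩ circle(D,7.00): a=0.8806, h=3.9019
  candidates: C₊=(1.1689,1.5285) cross=26.112; C₋=(3.9991,-5.7439) cross=-26.112
  mode + wants cross > 0 → take C=(1.1689,1.5285) (cross=26.112)
ex = (C−B)/|BC| = (-0.1486,0.9889); ey = (-0.9889,-0.1486)
P = B + -2.04·ex + 1.34·ey = (0.7414,-4.6435)

0.74 -4.64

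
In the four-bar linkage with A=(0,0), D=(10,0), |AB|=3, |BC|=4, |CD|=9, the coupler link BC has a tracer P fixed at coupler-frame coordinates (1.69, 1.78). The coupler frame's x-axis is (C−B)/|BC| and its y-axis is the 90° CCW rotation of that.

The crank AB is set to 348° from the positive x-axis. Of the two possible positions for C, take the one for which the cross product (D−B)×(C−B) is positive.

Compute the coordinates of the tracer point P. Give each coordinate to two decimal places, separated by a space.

0.68 0.35

A=(0,0), D=(10.00,0)
B = A + 3.00·(cos348°, sin348°) = (2.9344, -0.6237)
|BD| = 7.0930
circle(B,4.00) ∩ circle(D,9.00): a=-1.0354, h=3.8637
  candidates: C₊=(1.5633,3.1339) cross=27.405; C₋=(2.2428,-4.5635) cross=-27.405
  mode + wants cross > 0 → take C=(1.5633,3.1339) (cross=27.405)
ex = (C−B)/|BC| = (-0.3428,0.9394); ey = (-0.9394,-0.3428)
P = B + 1.69·ex + 1.78·ey = (0.6830,0.3537)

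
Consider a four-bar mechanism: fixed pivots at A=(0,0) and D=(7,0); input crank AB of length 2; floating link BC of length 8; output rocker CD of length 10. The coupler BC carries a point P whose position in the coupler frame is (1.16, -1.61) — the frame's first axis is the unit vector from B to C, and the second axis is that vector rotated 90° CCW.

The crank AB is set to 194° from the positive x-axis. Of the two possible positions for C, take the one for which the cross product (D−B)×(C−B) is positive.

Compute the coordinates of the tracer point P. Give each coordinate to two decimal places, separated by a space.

A=(0,0), D=(7.00,0)
B = A + 2.00·(cos194°, sin194°) = (-1.9406, -0.4838)
|BD| = 8.9537
circle(B,8.00) ∩ circle(D,10.00): a=2.4665, h=7.6103
  candidates: C₊=(0.1110,7.2486) cross=68.140; C₋=(0.9335,-7.9497) cross=-68.140
  mode + wants cross > 0 → take C=(0.1110,7.2486) (cross=68.140)
ex = (C−B)/|BC| = (0.2565,0.9666); ey = (-0.9666,0.2565)
P = B + 1.16·ex + -1.61·ey = (-0.0869,0.2245)

-0.09 0.22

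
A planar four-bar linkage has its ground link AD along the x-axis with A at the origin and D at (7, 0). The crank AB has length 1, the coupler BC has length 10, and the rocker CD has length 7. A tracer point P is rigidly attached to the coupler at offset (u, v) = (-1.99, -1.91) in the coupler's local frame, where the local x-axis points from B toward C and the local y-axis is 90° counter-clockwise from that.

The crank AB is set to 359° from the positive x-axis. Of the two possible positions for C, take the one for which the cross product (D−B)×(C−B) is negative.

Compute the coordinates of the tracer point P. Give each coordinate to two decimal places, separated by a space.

-1.76 -0.04

A=(0,0), D=(7.00,0)
B = A + 1.00·(cos359°, sin359°) = (0.9998, -0.0175)
|BD| = 6.0002
circle(B,10.00) ∩ circle(D,7.00): a=7.2500, h=6.8875
  candidates: C₊=(8.2297,6.8911) cross=41.326; C₋=(8.2698,-6.8839) cross=-41.326
  mode - wants cross < 0 → take C=(8.2698,-6.8839) (cross=-41.326)
ex = (C−B)/|BC| = (0.7270,-0.6866); ey = (0.6866,0.7270)
P = B + -1.99·ex + -1.91·ey = (-1.7584,-0.0396)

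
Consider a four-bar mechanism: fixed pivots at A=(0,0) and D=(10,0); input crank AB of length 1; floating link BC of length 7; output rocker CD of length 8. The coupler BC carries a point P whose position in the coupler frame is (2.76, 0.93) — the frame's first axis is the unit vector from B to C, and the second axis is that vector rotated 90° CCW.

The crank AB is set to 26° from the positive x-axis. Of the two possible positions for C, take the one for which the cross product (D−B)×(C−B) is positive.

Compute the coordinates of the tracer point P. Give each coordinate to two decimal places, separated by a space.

A=(0,0), D=(10.00,0)
B = A + 1.00·(cos26°, sin26°) = (0.8988, 0.4384)
|BD| = 9.1118
circle(B,7.00) ∩ circle(D,8.00): a=3.7328, h=5.9217
  candidates: C₊=(4.9121,6.1736) cross=53.957; C₋=(4.3423,-5.6561) cross=-53.957
  mode + wants cross > 0 → take C=(4.9121,6.1736) (cross=53.957)
ex = (C−B)/|BC| = (0.5733,0.8193); ey = (-0.8193,0.5733)
P = B + 2.76·ex + 0.93·ey = (1.7192,3.2329)

1.72 3.23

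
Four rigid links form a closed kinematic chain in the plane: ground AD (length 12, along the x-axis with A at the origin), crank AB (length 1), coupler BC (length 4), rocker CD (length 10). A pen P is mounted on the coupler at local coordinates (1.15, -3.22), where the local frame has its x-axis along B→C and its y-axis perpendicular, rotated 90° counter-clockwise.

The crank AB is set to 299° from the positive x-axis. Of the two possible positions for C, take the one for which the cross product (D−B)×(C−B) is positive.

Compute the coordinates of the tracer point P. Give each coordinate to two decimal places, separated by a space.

3.87 -1.37

A=(0,0), D=(12.00,0)
B = A + 1.00·(cos299°, sin299°) = (0.4848, -0.8746)
|BD| = 11.5484
circle(B,4.00) ∩ circle(D,10.00): a=2.1373, h=3.3811
  candidates: C₊=(2.3599,2.6587) cross=39.046; C₋=(2.8720,-4.0842) cross=-39.046
  mode + wants cross > 0 → take C=(2.3599,2.6587) (cross=39.046)
ex = (C−B)/|BC| = (0.4688,0.8833); ey = (-0.8833,0.4688)
P = B + 1.15·ex + -3.22·ey = (3.8682,-1.3682)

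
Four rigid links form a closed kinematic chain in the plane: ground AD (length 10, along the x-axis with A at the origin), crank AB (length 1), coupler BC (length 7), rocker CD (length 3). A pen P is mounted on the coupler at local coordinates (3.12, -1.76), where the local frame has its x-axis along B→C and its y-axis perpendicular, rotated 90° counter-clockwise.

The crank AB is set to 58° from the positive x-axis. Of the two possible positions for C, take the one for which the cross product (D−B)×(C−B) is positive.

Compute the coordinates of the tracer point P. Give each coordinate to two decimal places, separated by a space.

A=(0,0), D=(10.00,0)
B = A + 1.00·(cos58°, sin58°) = (0.5299, 0.8480)
|BD| = 9.5080
circle(B,7.00) ∩ circle(D,3.00): a=6.8575, h=1.4053
  candidates: C₊=(7.4854,1.6361) cross=13.362; C₋=(7.2347,-1.1633) cross=-13.362
  mode + wants cross > 0 → take C=(7.4854,1.6361) (cross=13.362)
ex = (C−B)/|BC| = (0.9936,0.1126); ey = (-0.1126,0.9936)
P = B + 3.12·ex + -1.76·ey = (3.8282,-0.5495)

3.83 -0.55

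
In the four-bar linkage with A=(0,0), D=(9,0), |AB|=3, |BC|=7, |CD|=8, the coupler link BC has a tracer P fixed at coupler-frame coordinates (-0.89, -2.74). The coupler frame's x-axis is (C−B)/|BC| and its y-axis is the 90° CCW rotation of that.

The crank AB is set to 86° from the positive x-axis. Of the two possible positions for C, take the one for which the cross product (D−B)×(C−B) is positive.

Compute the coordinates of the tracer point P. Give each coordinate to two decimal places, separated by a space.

A=(0,0), D=(9.00,0)
B = A + 3.00·(cos86°, sin86°) = (0.2093, 2.9927)
|BD| = 9.2862
circle(B,7.00) ∩ circle(D,8.00): a=3.8354, h=5.8557
  candidates: C₊=(5.7272,7.2999) cross=54.377; C₋=(1.9529,-3.7867) cross=-54.377
  mode + wants cross > 0 → take C=(5.7272,7.2999) (cross=54.377)
ex = (C−B)/|BC| = (0.7883,0.6153); ey = (-0.6153,0.7883)
P = B + -0.89·ex + -2.74·ey = (1.1937,0.2852)

1.19 0.29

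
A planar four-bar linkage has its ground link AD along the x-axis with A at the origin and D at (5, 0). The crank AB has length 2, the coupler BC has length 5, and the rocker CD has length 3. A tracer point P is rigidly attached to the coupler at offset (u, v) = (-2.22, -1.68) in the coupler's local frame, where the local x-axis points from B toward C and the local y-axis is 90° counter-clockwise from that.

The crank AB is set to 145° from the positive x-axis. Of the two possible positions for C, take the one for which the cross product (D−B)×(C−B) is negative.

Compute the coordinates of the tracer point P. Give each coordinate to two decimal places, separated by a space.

-4.42 1.00

A=(0,0), D=(5.00,0)
B = A + 2.00·(cos145°, sin145°) = (-1.6383, 1.1472)
|BD| = 6.7367
circle(B,5.00) ∩ circle(D,3.00): a=4.5559, h=2.0601
  candidates: C₊=(3.2018,2.4014) cross=13.878; C₋=(2.5002,-1.6587) cross=-13.878
  mode - wants cross < 0 → take C=(2.5002,-1.6587) (cross=-13.878)
ex = (C−B)/|BC| = (0.8277,-0.5612); ey = (0.5612,0.8277)
P = B + -2.22·ex + -1.68·ey = (-4.4186,1.0024)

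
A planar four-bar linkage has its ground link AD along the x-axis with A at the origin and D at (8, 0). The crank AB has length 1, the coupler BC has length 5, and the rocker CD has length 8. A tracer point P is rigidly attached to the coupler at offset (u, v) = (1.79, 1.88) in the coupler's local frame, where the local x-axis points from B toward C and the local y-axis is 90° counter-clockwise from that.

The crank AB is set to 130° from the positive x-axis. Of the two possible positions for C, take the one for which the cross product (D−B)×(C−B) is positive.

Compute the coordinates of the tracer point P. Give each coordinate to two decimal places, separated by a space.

-1.39 3.25

A=(0,0), D=(8.00,0)
B = A + 1.00·(cos130°, sin130°) = (-0.6428, 0.7660)
|BD| = 8.6767
circle(B,5.00) ∩ circle(D,8.00): a=2.0909, h=4.5418
  candidates: C₊=(1.8410,5.1055) cross=39.408; C₋=(1.0390,-3.9426) cross=-39.408
  mode + wants cross > 0 → take C=(1.8410,5.1055) (cross=39.408)
ex = (C−B)/|BC| = (0.4968,0.8679); ey = (-0.8679,0.4968)
P = B + 1.79·ex + 1.88·ey = (-1.3852,3.2535)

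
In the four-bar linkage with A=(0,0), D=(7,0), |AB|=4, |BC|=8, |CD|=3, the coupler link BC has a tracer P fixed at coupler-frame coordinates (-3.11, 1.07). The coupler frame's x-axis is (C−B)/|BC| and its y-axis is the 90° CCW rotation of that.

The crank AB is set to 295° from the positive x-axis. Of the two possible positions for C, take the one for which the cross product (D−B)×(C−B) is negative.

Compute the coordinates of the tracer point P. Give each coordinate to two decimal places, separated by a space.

-1.58 -3.33

A=(0,0), D=(7.00,0)
B = A + 4.00·(cos295°, sin295°) = (1.6905, -3.6252)
|BD| = 6.4291
circle(B,8.00) ∩ circle(D,3.00): a=7.4920, h=2.8054
  candidates: C₊=(6.2959,2.9162) cross=18.036; C₋=(9.4597,-1.7175) cross=-18.036
  mode - wants cross < 0 → take C=(9.4597,-1.7175) (cross=-18.036)
ex = (C−B)/|BC| = (0.9712,0.2385); ey = (-0.2385,0.9712)
P = B + -3.11·ex + 1.07·ey = (-1.5850,-3.3277)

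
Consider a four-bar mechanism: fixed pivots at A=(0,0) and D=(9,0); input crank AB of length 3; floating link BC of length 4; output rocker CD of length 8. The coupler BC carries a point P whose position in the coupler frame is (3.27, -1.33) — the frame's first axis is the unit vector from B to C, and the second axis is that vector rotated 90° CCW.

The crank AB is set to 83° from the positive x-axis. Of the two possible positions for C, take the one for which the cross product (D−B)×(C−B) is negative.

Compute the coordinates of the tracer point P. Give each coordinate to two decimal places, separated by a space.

-0.38 -0.47

A=(0,0), D=(9.00,0)
B = A + 3.00·(cos83°, sin83°) = (0.3656, 2.9776)
|BD| = 9.1334
circle(B,4.00) ∩ circle(D,8.00): a=1.9390, h=3.4986
  candidates: C₊=(3.3393,5.6530) cross=31.954; C₋=(1.0580,-0.9620) cross=-31.954
  mode - wants cross < 0 → take C=(1.0580,-0.9620) (cross=-31.954)
ex = (C−B)/|BC| = (0.1731,-0.9849); ey = (0.9849,0.1731)
P = B + 3.27·ex + -1.33·ey = (-0.3782,-0.4732)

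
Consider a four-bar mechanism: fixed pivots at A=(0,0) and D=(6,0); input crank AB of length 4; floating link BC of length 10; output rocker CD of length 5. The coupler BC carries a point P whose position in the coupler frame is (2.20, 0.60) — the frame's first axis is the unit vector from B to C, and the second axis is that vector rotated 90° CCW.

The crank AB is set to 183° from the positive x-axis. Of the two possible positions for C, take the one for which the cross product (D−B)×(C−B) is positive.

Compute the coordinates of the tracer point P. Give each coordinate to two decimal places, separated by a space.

-2.39 1.41

A=(0,0), D=(6.00,0)
B = A + 4.00·(cos183°, sin183°) = (-3.9945, -0.2093)
|BD| = 9.9967
circle(B,10.00) ∩ circle(D,5.00): a=8.7496, h=4.8420
  candidates: C₊=(4.6518,4.8148) cross=48.404; C₋=(4.8545,-4.8670) cross=-48.404
  mode + wants cross > 0 → take C=(4.6518,4.8148) (cross=48.404)
ex = (C−B)/|BC| = (0.8646,0.5024); ey = (-0.5024,0.8646)
P = B + 2.20·ex + 0.60·ey = (-2.3938,1.4147)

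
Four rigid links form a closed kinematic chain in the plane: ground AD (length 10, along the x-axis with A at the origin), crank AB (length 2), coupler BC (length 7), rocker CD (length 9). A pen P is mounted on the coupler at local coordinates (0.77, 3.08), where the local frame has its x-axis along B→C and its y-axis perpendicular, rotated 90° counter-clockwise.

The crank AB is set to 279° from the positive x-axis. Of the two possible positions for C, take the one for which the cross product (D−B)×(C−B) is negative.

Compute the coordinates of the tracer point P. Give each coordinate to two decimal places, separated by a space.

3.17 -0.59

A=(0,0), D=(10.00,0)
B = A + 2.00·(cos279°, sin279°) = (0.3129, -1.9754)
|BD| = 9.8865
circle(B,7.00) ∩ circle(D,9.00): a=3.3249, h=6.1600
  candidates: C₊=(2.3399,4.7247) cross=60.900; C₋=(4.8015,-7.3468) cross=-60.900
  mode - wants cross < 0 → take C=(4.8015,-7.3468) (cross=-60.900)
ex = (C−B)/|BC| = (0.6412,-0.7673); ey = (0.7673,0.6412)
P = B + 0.77·ex + 3.08·ey = (3.1700,-0.5912)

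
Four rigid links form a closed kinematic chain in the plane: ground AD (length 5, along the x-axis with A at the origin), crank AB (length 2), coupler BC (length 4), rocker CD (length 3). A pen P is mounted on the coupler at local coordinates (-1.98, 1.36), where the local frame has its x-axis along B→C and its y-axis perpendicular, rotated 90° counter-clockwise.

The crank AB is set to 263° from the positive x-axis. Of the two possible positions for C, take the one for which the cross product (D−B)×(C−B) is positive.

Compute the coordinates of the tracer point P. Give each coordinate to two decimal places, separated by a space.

A=(0,0), D=(5.00,0)
B = A + 2.00·(cos263°, sin263°) = (-0.2437, -1.9851)
|BD| = 5.6069
circle(B,4.00) ∩ circle(D,3.00): a=3.4277, h=2.0618
  candidates: C₊=(2.2320,1.1567) cross=11.560; C₋=(3.6919,-2.6998) cross=-11.560
  mode + wants cross > 0 → take C=(2.2320,1.1567) (cross=11.560)
ex = (C−B)/|BC| = (0.6189,0.7854); ey = (-0.7854,0.6189)
P = B + -1.98·ex + 1.36·ey = (-2.5374,-2.6985)

-2.54 -2.70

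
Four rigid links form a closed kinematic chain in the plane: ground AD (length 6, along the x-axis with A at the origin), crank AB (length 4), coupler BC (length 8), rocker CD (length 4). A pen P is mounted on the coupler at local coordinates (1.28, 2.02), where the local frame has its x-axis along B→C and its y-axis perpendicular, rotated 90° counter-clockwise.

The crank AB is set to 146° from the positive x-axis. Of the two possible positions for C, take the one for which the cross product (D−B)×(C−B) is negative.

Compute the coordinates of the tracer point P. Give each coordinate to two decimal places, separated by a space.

A=(0,0), D=(6.00,0)
B = A + 4.00·(cos146°, sin146°) = (-3.3162, 2.2368)
|BD| = 9.5809
circle(B,8.00) ∩ circle(D,4.00): a=7.2954, h=3.2828
  candidates: C₊=(4.5441,3.7256) cross=31.452; C₋=(3.0113,-2.6585) cross=-31.452
  mode - wants cross < 0 → take C=(3.0113,-2.6585) (cross=-31.452)
ex = (C−B)/|BC| = (0.7909,-0.6119); ey = (0.6119,0.7909)
P = B + 1.28·ex + 2.02·ey = (-1.0677,3.0512)

-1.07 3.05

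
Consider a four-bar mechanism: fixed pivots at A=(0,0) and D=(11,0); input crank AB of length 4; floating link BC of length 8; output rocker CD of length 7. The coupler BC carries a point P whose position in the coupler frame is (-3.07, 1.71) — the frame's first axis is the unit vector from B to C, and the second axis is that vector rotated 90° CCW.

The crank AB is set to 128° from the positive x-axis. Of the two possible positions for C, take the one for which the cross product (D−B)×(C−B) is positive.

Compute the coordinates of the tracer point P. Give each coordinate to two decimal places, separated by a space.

-5.74 4.41

A=(0,0), D=(11.00,0)
B = A + 4.00·(cos128°, sin128°) = (-2.4626, 3.1520)
|BD| = 13.8267
circle(B,8.00) ∩ circle(D,7.00): a=7.4558, h=2.9002
  candidates: C₊=(5.4580,4.2762) cross=40.100; C₋=(4.1357,-1.3715) cross=-40.100
  mode + wants cross > 0 → take C=(5.4580,4.2762) (cross=40.100)
ex = (C−B)/|BC| = (0.9901,0.1405); ey = (-0.1405,0.9901)
P = B + -3.07·ex + 1.71·ey = (-5.7425,4.4137)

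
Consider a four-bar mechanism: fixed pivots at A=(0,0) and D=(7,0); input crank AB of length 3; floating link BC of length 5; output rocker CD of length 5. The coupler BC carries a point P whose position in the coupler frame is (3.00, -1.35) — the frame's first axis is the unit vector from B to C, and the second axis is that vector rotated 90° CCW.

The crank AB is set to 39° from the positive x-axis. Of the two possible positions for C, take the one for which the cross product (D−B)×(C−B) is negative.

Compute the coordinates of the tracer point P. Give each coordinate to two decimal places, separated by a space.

A=(0,0), D=(7.00,0)
B = A + 3.00·(cos39°, sin39°) = (2.3314, 1.8880)
|BD| = 5.0359
circle(B,5.00) ∩ circle(D,5.00): a=2.5179, h=4.3197
  candidates: C₊=(6.2852,4.9486) cross=21.754; C₋=(3.0462,-3.0607) cross=-21.754
  mode - wants cross < 0 → take C=(3.0462,-3.0607) (cross=-21.754)
ex = (C−B)/|BC| = (0.1430,-0.9897); ey = (0.9897,0.1430)
P = B + 3.00·ex + -1.35·ey = (1.4242,-1.2742)

1.42 -1.27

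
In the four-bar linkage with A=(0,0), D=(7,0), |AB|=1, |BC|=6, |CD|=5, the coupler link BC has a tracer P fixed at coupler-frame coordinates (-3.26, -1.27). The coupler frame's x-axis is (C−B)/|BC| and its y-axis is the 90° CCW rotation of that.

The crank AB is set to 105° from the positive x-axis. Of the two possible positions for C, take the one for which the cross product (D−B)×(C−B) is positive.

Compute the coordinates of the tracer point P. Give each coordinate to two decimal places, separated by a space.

-2.20 -1.95

A=(0,0), D=(7.00,0)
B = A + 1.00·(cos105°, sin105°) = (-0.2588, 0.9659)
|BD| = 7.3228
circle(B,6.00) ∩ circle(D,5.00): a=4.4125, h=4.0657
  candidates: C₊=(4.6514,4.4141) cross=29.772; C₋=(3.5788,-3.6463) cross=-29.772
  mode + wants cross > 0 → take C=(4.6514,4.4141) (cross=29.772)
ex = (C−B)/|BC| = (0.8184,0.5747); ey = (-0.5747,0.8184)
P = B + -3.26·ex + -1.27·ey = (-2.1968,-1.9469)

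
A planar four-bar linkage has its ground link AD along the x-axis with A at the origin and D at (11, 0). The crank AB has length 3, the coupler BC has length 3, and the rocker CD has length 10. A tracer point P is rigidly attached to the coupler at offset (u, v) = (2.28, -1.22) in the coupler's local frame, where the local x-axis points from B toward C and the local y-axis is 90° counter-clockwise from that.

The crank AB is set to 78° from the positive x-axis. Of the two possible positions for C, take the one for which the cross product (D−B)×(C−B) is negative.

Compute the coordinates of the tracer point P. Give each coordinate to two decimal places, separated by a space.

A=(0,0), D=(11.00,0)
B = A + 3.00·(cos78°, sin78°) = (0.6237, 2.9344)
|BD| = 10.7832
circle(B,3.00) ∩ circle(D,10.00): a=1.1721, h=2.7616
  candidates: C₊=(2.5031,5.2728) cross=29.778; C₋=(1.0001,-0.0419) cross=-29.778
  mode - wants cross < 0 → take C=(1.0001,-0.0419) (cross=-29.778)
ex = (C−B)/|BC| = (0.1255,-0.9921); ey = (0.9921,0.1255)
P = B + 2.28·ex + -1.22·ey = (-0.3006,0.5194)

-0.30 0.52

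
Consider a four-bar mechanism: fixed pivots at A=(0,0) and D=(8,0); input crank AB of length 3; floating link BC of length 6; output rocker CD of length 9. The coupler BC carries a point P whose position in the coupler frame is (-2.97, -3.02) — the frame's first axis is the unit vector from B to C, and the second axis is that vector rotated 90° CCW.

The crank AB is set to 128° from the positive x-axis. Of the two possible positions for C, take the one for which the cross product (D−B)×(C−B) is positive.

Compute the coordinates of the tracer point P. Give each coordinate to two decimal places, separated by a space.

-1.57 -1.86

A=(0,0), D=(8.00,0)
B = A + 3.00·(cos128°, sin128°) = (-1.8470, 2.3640)
|BD| = 10.1268
circle(B,6.00) ∩ circle(D,9.00): a=2.8416, h=5.2845
  candidates: C₊=(2.1497,6.8391) cross=53.515; C₋=(-0.3176,-3.4378) cross=-53.515
  mode + wants cross > 0 → take C=(2.1497,6.8391) (cross=53.515)
ex = (C−B)/|BC| = (0.6661,0.7459); ey = (-0.7459,0.6661)
P = B + -2.97·ex + -3.02·ey = (-1.5729,-1.8628)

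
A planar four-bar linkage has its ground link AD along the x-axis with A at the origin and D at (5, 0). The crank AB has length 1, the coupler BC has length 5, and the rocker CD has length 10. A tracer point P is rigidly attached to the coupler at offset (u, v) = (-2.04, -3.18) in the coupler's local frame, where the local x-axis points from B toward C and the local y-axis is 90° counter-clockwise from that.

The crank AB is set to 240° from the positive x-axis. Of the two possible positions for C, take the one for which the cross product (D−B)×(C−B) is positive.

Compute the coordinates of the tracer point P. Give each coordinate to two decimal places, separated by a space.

A=(0,0), D=(5.00,0)
B = A + 1.00·(cos240°, sin240°) = (-0.5000, -0.8660)
|BD| = 5.5678
circle(B,5.00) ∩ circle(D,10.00): a=-3.9513, h=3.0638
  candidates: C₊=(-4.8798,1.5459) cross=17.059; C₋=(-3.9267,-4.5072) cross=-17.059
  mode + wants cross > 0 → take C=(-4.8798,1.5459) (cross=17.059)
ex = (C−B)/|BC| = (-0.8760,0.4824); ey = (-0.4824,-0.8760)
P = B + -2.04·ex + -3.18·ey = (2.8210,0.9354)

2.82 0.94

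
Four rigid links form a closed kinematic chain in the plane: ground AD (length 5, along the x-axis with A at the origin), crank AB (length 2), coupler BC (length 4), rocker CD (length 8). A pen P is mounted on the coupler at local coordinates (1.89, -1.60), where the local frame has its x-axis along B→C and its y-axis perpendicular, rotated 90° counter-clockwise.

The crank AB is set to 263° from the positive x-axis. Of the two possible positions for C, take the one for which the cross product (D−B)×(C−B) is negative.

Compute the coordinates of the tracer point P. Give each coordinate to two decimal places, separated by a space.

-1.87 -3.85

A=(0,0), D=(5.00,0)
B = A + 2.00·(cos263°, sin263°) = (-0.2437, -1.9851)
|BD| = 5.6069
circle(B,4.00) ∩ circle(D,8.00): a=-1.4770, h=3.7173
  candidates: C₊=(-2.9412,0.9685) cross=20.843; C₋=(-0.3090,-5.9846) cross=-20.843
  mode - wants cross < 0 → take C=(-0.3090,-5.9846) (cross=-20.843)
ex = (C−B)/|BC| = (-0.0163,-0.9999); ey = (0.9999,-0.0163)
P = B + 1.89·ex + -1.60·ey = (-1.8743,-3.8488)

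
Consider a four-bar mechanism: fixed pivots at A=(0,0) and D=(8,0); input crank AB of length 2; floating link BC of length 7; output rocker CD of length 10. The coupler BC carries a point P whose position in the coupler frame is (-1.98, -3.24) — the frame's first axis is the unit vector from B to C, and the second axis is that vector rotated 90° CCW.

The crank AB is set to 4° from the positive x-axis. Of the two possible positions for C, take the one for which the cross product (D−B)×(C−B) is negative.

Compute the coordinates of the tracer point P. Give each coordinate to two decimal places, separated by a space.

A=(0,0), D=(8.00,0)
B = A + 2.00·(cos4°, sin4°) = (1.9951, 0.1395)
|BD| = 6.0065
circle(B,7.00) ∩ circle(D,10.00): a=-1.2422, h=6.8889
  candidates: C₊=(0.9133,7.0554) cross=41.378; C₋=(0.5933,-6.7187) cross=-41.378
  mode - wants cross < 0 → take C=(0.5933,-6.7187) (cross=-41.378)
ex = (C−B)/|BC| = (-0.2003,-0.9797); ey = (0.9797,-0.2003)
P = B + -1.98·ex + -3.24·ey = (-0.7827,2.7283)

-0.78 2.73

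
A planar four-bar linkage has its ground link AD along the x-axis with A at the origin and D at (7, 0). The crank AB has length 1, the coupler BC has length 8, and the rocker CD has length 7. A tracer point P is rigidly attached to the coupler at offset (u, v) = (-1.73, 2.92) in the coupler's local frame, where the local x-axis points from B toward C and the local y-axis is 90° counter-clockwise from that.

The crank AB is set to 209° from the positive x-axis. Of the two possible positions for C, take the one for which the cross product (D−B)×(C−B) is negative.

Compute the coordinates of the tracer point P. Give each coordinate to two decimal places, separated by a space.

0.18 2.74

A=(0,0), D=(7.00,0)
B = A + 1.00·(cos209°, sin209°) = (-0.8746, -0.4848)
|BD| = 7.8895
circle(B,8.00) ∩ circle(D,7.00): a=4.8954, h=6.3273
  candidates: C₊=(3.6227,6.1314) cross=49.920; C₋=(4.4003,-6.4994) cross=-49.920
  mode - wants cross < 0 → take C=(4.4003,-6.4994) (cross=-49.920)
ex = (C−B)/|BC| = (0.6594,-0.7518); ey = (0.7518,0.6594)
P = B + -1.73·ex + 2.92·ey = (0.1800,2.7412)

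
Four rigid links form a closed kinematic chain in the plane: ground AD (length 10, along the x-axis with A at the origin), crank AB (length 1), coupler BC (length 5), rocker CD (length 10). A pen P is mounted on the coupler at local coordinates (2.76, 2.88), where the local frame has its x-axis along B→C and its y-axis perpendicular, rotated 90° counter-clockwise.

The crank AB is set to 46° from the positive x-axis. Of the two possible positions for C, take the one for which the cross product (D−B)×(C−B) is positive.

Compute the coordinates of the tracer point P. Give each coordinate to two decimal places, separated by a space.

-1.56 4.01

A=(0,0), D=(10.00,0)
B = A + 1.00·(cos46°, sin46°) = (0.6947, 0.7193)
|BD| = 9.3331
circle(B,5.00) ∩ circle(D,10.00): a=0.6486, h=4.9578
  candidates: C₊=(1.7234,5.6124) cross=46.271; C₋=(0.9592,-4.2737) cross=-46.271
  mode + wants cross > 0 → take C=(1.7234,5.6124) (cross=46.271)
ex = (C−B)/|BC| = (0.2058,0.9786); ey = (-0.9786,0.2058)
P = B + 2.76·ex + 2.88·ey = (-1.5558,4.0129)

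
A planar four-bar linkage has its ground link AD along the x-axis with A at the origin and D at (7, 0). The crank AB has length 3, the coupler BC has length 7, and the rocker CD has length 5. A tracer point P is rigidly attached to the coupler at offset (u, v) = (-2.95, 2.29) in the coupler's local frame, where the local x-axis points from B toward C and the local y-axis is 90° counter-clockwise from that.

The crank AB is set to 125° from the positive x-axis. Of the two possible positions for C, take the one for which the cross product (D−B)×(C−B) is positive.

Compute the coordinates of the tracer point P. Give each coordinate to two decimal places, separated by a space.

A=(0,0), D=(7.00,0)
B = A + 3.00·(cos125°, sin125°) = (-1.7207, 2.4575)
|BD| = 9.0604
circle(B,7.00) ∩ circle(D,5.00): a=5.8546, h=3.8371
  candidates: C₊=(4.9552,4.5628) cross=34.765; C₋=(2.8737,-2.8238) cross=-34.765
  mode + wants cross > 0 → take C=(4.9552,4.5628) (cross=34.765)
ex = (C−B)/|BC| = (0.9537,0.3008); ey = (-0.3008,0.9537)
P = B + -2.95·ex + 2.29·ey = (-5.2229,3.7542)

-5.22 3.75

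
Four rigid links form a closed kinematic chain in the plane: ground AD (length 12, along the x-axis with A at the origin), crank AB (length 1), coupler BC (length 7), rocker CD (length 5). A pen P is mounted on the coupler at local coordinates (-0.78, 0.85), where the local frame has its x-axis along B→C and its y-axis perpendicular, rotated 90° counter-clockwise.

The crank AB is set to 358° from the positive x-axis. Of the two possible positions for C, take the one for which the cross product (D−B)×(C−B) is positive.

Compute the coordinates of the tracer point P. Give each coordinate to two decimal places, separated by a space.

A=(0,0), D=(12.00,0)
B = A + 1.00·(cos358°, sin358°) = (0.9994, -0.0349)
|BD| = 11.0007
circle(B,7.00) ∩ circle(D,5.00): a=6.5912, h=2.3572
  candidates: C₊=(7.5831,2.3432) cross=25.931; C₋=(7.5980,-2.3712) cross=-25.931
  mode + wants cross > 0 → take C=(7.5831,2.3432) (cross=25.931)
ex = (C−B)/|BC| = (0.9405,0.3397); ey = (-0.3397,0.9405)
P = B + -0.78·ex + 0.85·ey = (-0.0230,0.4996)

-0.02 0.50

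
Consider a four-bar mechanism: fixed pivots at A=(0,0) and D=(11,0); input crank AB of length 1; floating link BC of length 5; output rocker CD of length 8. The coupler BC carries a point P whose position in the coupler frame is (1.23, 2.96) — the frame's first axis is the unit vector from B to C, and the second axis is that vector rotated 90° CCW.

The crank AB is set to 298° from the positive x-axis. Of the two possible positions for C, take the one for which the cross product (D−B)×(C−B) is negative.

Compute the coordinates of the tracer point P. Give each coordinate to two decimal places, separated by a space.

3.36 0.51

A=(0,0), D=(11.00,0)
B = A + 1.00·(cos298°, sin298°) = (0.4695, -0.8829)
|BD| = 10.5675
circle(B,5.00) ∩ circle(D,8.00): a=3.4385, h=3.6300
  candidates: C₊=(3.5926,3.0217) cross=38.360; C₋=(4.1992,-4.2130) cross=-38.360
  mode - wants cross < 0 → take C=(4.1992,-4.2130) (cross=-38.360)
ex = (C−B)/|BC| = (0.7459,-0.6660); ey = (0.6660,0.7459)
P = B + 1.23·ex + 2.96·ey = (3.3584,0.5059)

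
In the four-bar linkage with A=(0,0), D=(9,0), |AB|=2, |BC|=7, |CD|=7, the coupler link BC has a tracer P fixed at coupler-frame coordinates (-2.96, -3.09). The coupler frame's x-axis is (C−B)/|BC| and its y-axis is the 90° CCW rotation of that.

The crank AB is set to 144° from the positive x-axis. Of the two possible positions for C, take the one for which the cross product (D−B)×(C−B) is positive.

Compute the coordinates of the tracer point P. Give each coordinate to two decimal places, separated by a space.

-2.35 -3.04

A=(0,0), D=(9.00,0)
B = A + 2.00·(cos144°, sin144°) = (-1.6180, 1.1756)
|BD| = 10.6829
circle(B,7.00) ∩ circle(D,7.00): a=5.3415, h=4.5243
  candidates: C₊=(4.1888,5.0846) cross=48.332; C₋=(3.1931,-3.9090) cross=-48.332
  mode + wants cross > 0 → take C=(4.1888,5.0846) (cross=48.332)
ex = (C−B)/|BC| = (0.8296,0.5584); ey = (-0.5584,0.8296)
P = B + -2.96·ex + -3.09·ey = (-2.3480,-3.0407)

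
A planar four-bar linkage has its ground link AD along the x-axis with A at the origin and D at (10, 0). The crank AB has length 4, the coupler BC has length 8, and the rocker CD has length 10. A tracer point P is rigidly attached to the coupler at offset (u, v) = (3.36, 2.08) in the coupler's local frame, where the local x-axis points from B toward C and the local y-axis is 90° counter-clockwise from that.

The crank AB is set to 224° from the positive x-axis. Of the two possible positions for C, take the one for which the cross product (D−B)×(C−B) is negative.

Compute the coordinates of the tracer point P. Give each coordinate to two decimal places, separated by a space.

A=(0,0), D=(10.00,0)
B = A + 4.00·(cos224°, sin224°) = (-2.8774, -2.7786)
|BD| = 13.1737
circle(B,8.00) ∩ circle(D,10.00): a=5.2205, h=6.0619
  candidates: C₊=(0.9471,4.2480) cross=79.857; C₋=(3.5043,-7.6030) cross=-79.857
  mode - wants cross < 0 → take C=(3.5043,-7.6030) (cross=-79.857)
ex = (C−B)/|BC| = (0.7977,-0.6030); ey = (0.6030,0.7977)
P = B + 3.36·ex + 2.08·ey = (1.0573,-3.1456)

1.06 -3.15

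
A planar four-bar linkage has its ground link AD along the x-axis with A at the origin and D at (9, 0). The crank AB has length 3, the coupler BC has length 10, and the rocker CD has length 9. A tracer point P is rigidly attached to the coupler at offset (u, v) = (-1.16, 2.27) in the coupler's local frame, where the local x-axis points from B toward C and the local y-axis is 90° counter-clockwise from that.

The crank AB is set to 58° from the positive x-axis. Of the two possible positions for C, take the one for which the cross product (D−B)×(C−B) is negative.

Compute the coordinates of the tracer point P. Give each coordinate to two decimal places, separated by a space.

A=(0,0), D=(9.00,0)
B = A + 3.00·(cos58°, sin58°) = (1.5898, 2.5441)
|BD| = 7.8348
circle(B,10.00) ∩ circle(D,9.00): a=5.1299, h=8.5839
  candidates: C₊=(9.2291,8.9971) cross=67.253; C₋=(3.6543,-7.2404) cross=-67.253
  mode - wants cross < 0 → take C=(3.6543,-7.2404) (cross=-67.253)
ex = (C−B)/|BC| = (0.2065,-0.9785); ey = (0.9785,0.2065)
P = B + -1.16·ex + 2.27·ey = (3.5714,4.1478)

3.57 4.15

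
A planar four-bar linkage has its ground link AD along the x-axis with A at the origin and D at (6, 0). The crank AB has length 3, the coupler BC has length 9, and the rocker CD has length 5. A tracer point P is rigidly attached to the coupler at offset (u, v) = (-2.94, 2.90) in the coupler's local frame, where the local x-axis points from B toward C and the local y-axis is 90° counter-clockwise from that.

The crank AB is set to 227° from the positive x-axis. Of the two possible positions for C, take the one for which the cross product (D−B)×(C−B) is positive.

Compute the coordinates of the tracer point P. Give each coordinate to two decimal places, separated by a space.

-6.17 -2.47

A=(0,0), D=(6.00,0)
B = A + 3.00·(cos227°, sin227°) = (-2.0460, -2.1941)
|BD| = 8.3398
circle(B,9.00) ∩ circle(D,5.00): a=7.5273, h=4.9335
  candidates: C₊=(3.9182,4.5460) cross=41.145; C₋=(6.5141,-4.9735) cross=-41.145
  mode + wants cross > 0 → take C=(3.9182,4.5460) (cross=41.145)
ex = (C−B)/|BC| = (0.6627,0.7489); ey = (-0.7489,0.6627)
P = B + -2.94·ex + 2.90·ey = (-6.1661,-2.4740)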